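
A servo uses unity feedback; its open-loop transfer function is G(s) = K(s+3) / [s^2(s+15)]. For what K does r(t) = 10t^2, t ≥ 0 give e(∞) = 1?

100

Two free integrators in G(s): this is a type 2 system.
K_a = lim_{s→0} s^2·G(s) = K·3 / (15) = 0.2·K.
e_ss = 20/K_a = 1 ⇒ K_a = 20 ⇒ K = 20/0.2 = 100.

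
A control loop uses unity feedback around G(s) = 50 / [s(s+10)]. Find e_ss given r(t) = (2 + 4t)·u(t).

The open loop has one pole at the origin → type 1 system. By superposition:
  • 2: tracked with zero error.
  • 4t: e_ss = 4/K_v with K_v=5 → 0.8.
Total e_ss = 0.8.

0.8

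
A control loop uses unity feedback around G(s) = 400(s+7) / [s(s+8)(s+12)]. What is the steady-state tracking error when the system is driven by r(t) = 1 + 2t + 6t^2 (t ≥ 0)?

infinity

The open loop has one pole at the origin → type 1 system. Treating each term separately:
  • 1: tracked with zero error.
  • 2t: e_ss = 2/K_v with K_v=175/6 → 12/175.
  • 6t^2: a type-1 system cannot track it, e_ss → ∞.
The unbounded component dominates.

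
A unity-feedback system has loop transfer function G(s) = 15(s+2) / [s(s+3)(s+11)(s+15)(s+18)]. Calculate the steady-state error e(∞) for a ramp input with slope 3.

891

System type = 1 (one pole at s=0).
K_v = lim_{s→0} s·G(s) = 15·2 / (3·11·15·18) = 1/297.
e_ss = 3/K_v = 3/(1/297) = 891.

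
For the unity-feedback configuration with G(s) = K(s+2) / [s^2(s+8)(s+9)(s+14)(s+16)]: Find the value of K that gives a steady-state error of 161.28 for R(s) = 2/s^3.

100

Two free integrators in G(s): this is a type 2 system.
K_a = lim_{s→0} s^2·G(s) = K·2 / (8·9·14·16) = (1/8064)·K.
e_ss = 2/K_a = 161.28 ⇒ K_a = 25/2016 ⇒ K = (25/2016)/(1/8064) = 100.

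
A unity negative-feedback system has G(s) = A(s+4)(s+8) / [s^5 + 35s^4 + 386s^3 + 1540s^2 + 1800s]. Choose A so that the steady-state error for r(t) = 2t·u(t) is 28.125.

4

Factoring s from the denominator leaves a polynomial with constant term 1800, so the system is type 1.
K_v = lim_{s→0} s·G(s) = A·4·8 / 1800 = (4/225)·A.
e_ss = 2/K_v = 28.125 ⇒ K_v = 16/225 ⇒ A = (16/225)/(4/225) = 4.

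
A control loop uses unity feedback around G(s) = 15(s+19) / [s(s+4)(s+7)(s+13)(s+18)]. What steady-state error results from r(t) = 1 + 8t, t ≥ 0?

17472/95

The open loop has one pole at the origin → type 1 system. By superposition:
  • 1: tracked with zero error.
  • 8t: e_ss = 8/K_v with K_v=95/2184 → 17472/95.
Total e_ss = 17472/95.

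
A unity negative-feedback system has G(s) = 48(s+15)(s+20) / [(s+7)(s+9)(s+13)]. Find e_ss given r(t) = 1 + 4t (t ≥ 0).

No free integrators in G(s): this is a type 0 system. By superposition:
  • 1: e_ss = 1/(1+K_p) with K_p=1600/91 → 91/1691.
  • 4t: a type-0 system cannot track it, e_ss → ∞.
The unbounded component dominates.

infinity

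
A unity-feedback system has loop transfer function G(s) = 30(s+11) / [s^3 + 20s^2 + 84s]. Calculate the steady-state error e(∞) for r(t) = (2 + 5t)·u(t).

Lowest-order denominator term is 84s, so the open loop has 1 pole at the origin → type 1 system. Taking each input component in turn:
  • 2: tracked with zero error.
  • 5t: e_ss = 5/K_v with K_v=55/14 → 14/11.
Total e_ss = 14/11.

14/11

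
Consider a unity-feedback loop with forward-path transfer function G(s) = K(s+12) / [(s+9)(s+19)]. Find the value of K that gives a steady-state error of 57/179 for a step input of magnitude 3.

G(s) has no factors of s in the denominator, so the system is type 0.
K_p = lim_{s→0} G(s) = K·12 / (9·19) = (4/57)·K.
e_ss = 3/(1 + K_p) = 57/179 ⇒ 1 + (4/57)·K = 179/19 ⇒ K = 120.

120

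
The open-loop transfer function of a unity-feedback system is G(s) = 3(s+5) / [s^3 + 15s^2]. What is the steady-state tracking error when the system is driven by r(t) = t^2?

The denominator has no term below 15s^2 — 2 poles at s=0, type 2.
K_a = lim_{s→0} s^2·G(s) = 3·5 / 15 = 1.
r(t) = t^2 gives R(s) = 2/s^3.
e_ss = 2/K_a = 2/1 = 2.

2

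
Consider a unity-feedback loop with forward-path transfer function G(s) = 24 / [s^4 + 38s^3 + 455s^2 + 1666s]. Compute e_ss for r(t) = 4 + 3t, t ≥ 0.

The denominator has no term below 1666s — 1 pole at s=0, type 1. By superposition:
  • 4: tracked with zero error.
  • 3t: e_ss = 3/K_v with K_v=12/833 → 208.25.
Total e_ss = 208.25.

208.25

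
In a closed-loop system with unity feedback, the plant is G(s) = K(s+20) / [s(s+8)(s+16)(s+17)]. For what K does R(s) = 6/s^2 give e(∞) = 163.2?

System type = 1 (one pole at s=0).
K_v = lim_{s→0} s·G(s) = K·20 / (8·16·17) = (5/544)·K.
e_ss = 6/K_v = 163.2 ⇒ K_v = 5/136 ⇒ K = (5/136)/(5/544) = 4.

4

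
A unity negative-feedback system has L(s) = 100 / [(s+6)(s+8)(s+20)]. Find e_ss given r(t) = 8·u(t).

L(s) has no factors of s in the denominator, so the system is type 0.
K_p = lim_{s→0} L(s) = 100 / (6·8·20) = 5/48.
e_ss = 8/(1 + K_p) = 8/(53/48) = 384/53.

384/53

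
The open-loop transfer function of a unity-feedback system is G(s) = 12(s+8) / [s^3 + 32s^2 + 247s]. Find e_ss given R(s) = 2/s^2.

Factoring s from the denominator leaves a polynomial with constant term 247, so the system is type 1.
K_v = lim_{s→0} s·G(s) = 12·8 / 247 = 96/247.
e_ss = 2/K_v = 2/(96/247) = 247/48.

247/48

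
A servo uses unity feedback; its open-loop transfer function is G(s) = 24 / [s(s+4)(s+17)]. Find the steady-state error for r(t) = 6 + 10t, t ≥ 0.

85/3

One free integrator in G(s): this is a type 1 system. By superposition:
  • 6: tracked with zero error.
  • 10t: e_ss = 10/K_v with K_v=6/17 → 85/3.
Total e_ss = 85/3.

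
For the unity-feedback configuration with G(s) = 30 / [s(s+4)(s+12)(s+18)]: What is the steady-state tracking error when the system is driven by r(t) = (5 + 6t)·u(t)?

172.8

The open loop has one pole at the origin → type 1 system. Taking each input component in turn:
  • 5: tracked with zero error.
  • 6t: e_ss = 6/K_v with K_v=5/144 → 172.8.
Total e_ss = 172.8.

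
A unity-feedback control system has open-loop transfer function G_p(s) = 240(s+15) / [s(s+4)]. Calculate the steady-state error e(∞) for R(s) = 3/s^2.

1/300

G_p(s) has one factor of s in the denominator, so the system is type 1.
K_v = lim_{s→0} s·G_p(s) = 240·15 / (4) = 900.
e_ss = 3/K_v = 3/900 = 1/300.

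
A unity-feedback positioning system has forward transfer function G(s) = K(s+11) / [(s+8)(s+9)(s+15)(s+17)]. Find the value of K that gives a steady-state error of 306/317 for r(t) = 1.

No free integrators in G(s): this is a type 0 system.
K_p = lim_{s→0} G(s) = K·11 / (8·9·15·17) = (11/18360)·K.
e_ss = 1/(1 + K_p) = 306/317 ⇒ 1 + (11/18360)·K = 317/306 ⇒ K = 60.

60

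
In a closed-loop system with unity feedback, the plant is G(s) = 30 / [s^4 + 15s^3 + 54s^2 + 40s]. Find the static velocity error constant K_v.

Lowest-order denominator term is 40s, so the open loop has 1 pole at the origin → type 1 system.
K_v = lim_{s→0} s·G(s) = 30 / 40 = 0.75.

0.75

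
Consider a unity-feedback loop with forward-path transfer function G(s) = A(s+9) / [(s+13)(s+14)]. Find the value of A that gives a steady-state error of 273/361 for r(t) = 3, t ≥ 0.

60

The open loop has no poles at the origin → type 0 system.
K_p = lim_{s→0} G(s) = A·9 / (13·14) = (9/182)·A.
e_ss = 3/(1 + K_p) = 273/361 ⇒ 1 + (9/182)·A = 361/91 ⇒ A = 60.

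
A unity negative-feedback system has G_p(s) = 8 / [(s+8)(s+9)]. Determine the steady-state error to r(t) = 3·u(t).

System type = 0 (no poles at s=0).
K_p = lim_{s→0} G_p(s) = 8 / (8·9) = 1/9.
e_ss = 3/(1 + K_p) = 3/(10/9) = 2.7.

2.7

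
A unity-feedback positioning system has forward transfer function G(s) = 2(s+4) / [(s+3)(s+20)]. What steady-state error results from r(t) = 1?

15/17

The open loop has no poles at the origin → type 0 system.
K_p = lim_{s→0} G(s) = 2·4 / (3·20) = 2/15.
e_ss = 1/(1 + K_p) = 1/(17/15) = 15/17.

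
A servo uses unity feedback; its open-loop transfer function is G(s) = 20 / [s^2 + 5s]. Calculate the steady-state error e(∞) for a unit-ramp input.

The denominator has no term below 5s — 1 pole at s=0, type 1.
K_v = lim_{s→0} s·G(s) = 20 / 5 = 4.
e_ss = 1/K_v = 1/4 = 0.25.

0.25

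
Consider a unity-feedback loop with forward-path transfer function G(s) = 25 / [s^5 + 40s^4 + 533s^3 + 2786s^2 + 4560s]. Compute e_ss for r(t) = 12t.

2188.8

Lowest-order denominator term is 4560s, so the open loop has 1 pole at the origin → type 1 system.
K_v = lim_{s→0} s·G(s) = 25 / 4560 = 5/912.
e_ss = 12/K_v = 12/(5/912) = 2188.8.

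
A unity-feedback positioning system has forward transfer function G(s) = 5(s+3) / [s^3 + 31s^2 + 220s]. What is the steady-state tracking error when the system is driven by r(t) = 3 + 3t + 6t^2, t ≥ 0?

infinity

Factoring s from the denominator leaves a polynomial with constant term 220, so the system is type 1. Treating each term separately:
  • 3: tracked with zero error.
  • 3t: e_ss = 3/K_v with K_v=3/44 → 44.
  • 6t^2: a type-1 system cannot track it, e_ss → ∞.
The unbounded component dominates.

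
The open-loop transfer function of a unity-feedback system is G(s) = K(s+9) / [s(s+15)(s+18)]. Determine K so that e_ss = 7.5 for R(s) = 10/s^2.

The open loop has one pole at the origin → type 1 system.
K_v = lim_{s→0} s·G(s) = K·9 / (15·18) = (1/30)·K.
e_ss = 10/K_v = 7.5 ⇒ K_v = 4/3 ⇒ K = (4/3)/(1/30) = 40.

40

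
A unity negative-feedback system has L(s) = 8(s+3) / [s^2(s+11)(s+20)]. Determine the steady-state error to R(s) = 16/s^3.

System type = 2 (two poles at s=0).
K_a = lim_{s→0} s^2·L(s) = 8·3 / (11·20) = 6/55.
r(t) = 8t^2 gives R(s) = 16/s^3.
e_ss = 16/K_a = 16/(6/55) = 440/3.

440/3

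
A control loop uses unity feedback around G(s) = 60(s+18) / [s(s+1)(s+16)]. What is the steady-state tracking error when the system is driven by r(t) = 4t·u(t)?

8/135

One free integrator in G(s): this is a type 1 system.
K_v = lim_{s→0} s·G(s) = 60·18 / (1·16) = 67.5.
e_ss = 4/K_v = 4/67.5 = 8/135.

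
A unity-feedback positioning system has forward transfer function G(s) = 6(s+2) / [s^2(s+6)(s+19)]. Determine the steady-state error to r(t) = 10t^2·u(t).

190

System type = 2 (two poles at s=0).
K_a = lim_{s→0} s^2·G(s) = 6·2 / (6·19) = 2/19.
r(t) = 10t^2 gives R(s) = 20/s^3.
e_ss = 20/K_a = 20/(2/19) = 190.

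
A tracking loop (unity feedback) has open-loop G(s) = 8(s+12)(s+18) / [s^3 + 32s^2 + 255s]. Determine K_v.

576/85

Factoring s from the denominator leaves a polynomial with constant term 255, so the system is type 1.
K_v = lim_{s→0} s·G(s) = 8·12·18 / 255 = 576/85.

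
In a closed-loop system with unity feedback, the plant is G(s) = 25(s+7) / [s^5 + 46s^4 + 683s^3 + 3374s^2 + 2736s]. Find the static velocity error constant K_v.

175/2736

The denominator has no term below 2736s — 1 pole at s=0, type 1.
K_v = lim_{s→0} s·G(s) = 25·7 / 2736 = 175/2736.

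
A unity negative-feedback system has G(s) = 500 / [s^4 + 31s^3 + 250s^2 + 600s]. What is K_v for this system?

Factoring s from the denominator leaves a polynomial with constant term 600, so the system is type 1.
K_v = lim_{s→0} s·G(s) = 500 / 600 = 5/6.

5/6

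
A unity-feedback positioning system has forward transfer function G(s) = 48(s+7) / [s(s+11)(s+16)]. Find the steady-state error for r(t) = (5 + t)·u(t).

11/21

G(s) has one factor of s in the denominator, so the system is type 1. Treating each term separately:
  • 5: tracked with zero error.
  • t: e_ss = 1/K_v with K_v=21/11 → 11/21.
Total e_ss = 11/21.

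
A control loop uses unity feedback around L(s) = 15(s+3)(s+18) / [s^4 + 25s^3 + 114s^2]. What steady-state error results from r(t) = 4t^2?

152/135

Lowest-order denominator term is 114s^2, so the open loop has 2 poles at the origin → type 2 system.
K_a = lim_{s→0} s^2·L(s) = 15·3·18 / 114 = 135/19.
r(t) = 4t^2 gives R(s) = 8/s^3.
e_ss = 8/K_a = 8/(135/19) = 152/135.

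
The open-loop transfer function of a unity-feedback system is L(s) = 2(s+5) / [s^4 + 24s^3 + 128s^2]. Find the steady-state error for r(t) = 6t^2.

Lowest-order denominator term is 128s^2, so the open loop has 2 poles at the origin → type 2 system.
K_a = lim_{s→0} s^2·L(s) = 2·5 / 128 = 5/64.
r(t) = 6t^2 gives R(s) = 12/s^3.
e_ss = 12/K_a = 12/(5/64) = 153.6.

153.6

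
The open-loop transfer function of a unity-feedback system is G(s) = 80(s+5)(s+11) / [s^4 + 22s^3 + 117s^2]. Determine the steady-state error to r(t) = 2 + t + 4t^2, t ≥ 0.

Factoring s^2 from the denominator leaves a polynomial with constant term 117, so the system is type 2. By superposition:
  • 2: tracked with zero error.
  • t: tracked with zero error.
  • 4t^2: e_ss = 8/K_a with K_a=4400/117 → 117/550.
Total e_ss = 117/550.

117/550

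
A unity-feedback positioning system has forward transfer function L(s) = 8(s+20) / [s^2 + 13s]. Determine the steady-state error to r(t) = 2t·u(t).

0.1625

Lowest-order denominator term is 13s, so the open loop has 1 pole at the origin → type 1 system.
K_v = lim_{s→0} s·L(s) = 8·20 / 13 = 160/13.
e_ss = 2/K_v = 2/(160/13) = 0.1625.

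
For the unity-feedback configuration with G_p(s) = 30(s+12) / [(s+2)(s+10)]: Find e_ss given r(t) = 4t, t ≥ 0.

infinity

No free integrators in G_p(s): this is a type 0 system.
K_v = lim_{s→0} s·G_p(s) = 0; the steady-state error to this ramp input grows without bound.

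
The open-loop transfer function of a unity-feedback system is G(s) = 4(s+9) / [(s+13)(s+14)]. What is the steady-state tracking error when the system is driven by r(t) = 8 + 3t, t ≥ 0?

G(s) has no factors of s in the denominator, so the system is type 0. Treating each term separately:
  • 8: e_ss = 8/(1+K_p) with K_p=18/91 → 728/109.
  • 3t: a type-0 system cannot track it, e_ss → ∞.
The unbounded component dominates.

infinity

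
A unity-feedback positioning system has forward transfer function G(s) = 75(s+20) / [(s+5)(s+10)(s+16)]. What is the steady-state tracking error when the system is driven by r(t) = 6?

48/23

The open loop has no poles at the origin → type 0 system.
K_p = lim_{s→0} G(s) = 75·20 / (5·10·16) = 1.875.
e_ss = 6/(1 + K_p) = 6/2.875 = 48/23.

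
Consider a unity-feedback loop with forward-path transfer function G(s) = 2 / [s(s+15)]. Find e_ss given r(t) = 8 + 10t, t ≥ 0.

G(s) has one factor of s in the denominator, so the system is type 1. Treating each term separately:
  • 8: tracked with zero error.
  • 10t: e_ss = 10/K_v with K_v=2/15 → 75.
Total e_ss = 75.

75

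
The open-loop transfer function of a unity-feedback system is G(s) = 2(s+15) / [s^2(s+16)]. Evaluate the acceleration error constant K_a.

1.875

Two free integrators in G(s): this is a type 2 system.
K_a = lim_{s→0} s^2·G(s) = 2·15 / (16) = 1.875.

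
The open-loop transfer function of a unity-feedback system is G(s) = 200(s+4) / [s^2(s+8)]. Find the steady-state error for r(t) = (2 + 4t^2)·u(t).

Two free integrators in G(s): this is a type 2 system. Treating each term separately:
  • 2: tracked with zero error.
  • 4t^2: e_ss = 8/K_a with K_a=100 → 0.08.
Total e_ss = 0.08.

0.08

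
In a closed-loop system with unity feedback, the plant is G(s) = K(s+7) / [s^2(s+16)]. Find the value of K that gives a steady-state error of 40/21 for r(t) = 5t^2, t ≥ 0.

12

Two free integrators in G(s): this is a type 2 system.
K_a = lim_{s→0} s^2·G(s) = K·7 / (16) = 0.4375·K.
e_ss = 10/K_a = 40/21 ⇒ K_a = 5.25 ⇒ K = 5.25/0.4375 = 12.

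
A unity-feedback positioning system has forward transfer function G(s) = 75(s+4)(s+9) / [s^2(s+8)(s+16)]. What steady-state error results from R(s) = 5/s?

0

Two free integrators in G(s): this is a type 2 system.
A type-2 system has K_p = ∞, so it tracks a step input with zero steady-state error.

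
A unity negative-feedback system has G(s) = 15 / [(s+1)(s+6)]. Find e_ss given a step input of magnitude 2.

The open loop has no poles at the origin → type 0 system.
K_p = lim_{s→0} G(s) = 15 / (1·6) = 2.5.
e_ss = 2/(1 + K_p) = 2/3.5 = 4/7.

4/7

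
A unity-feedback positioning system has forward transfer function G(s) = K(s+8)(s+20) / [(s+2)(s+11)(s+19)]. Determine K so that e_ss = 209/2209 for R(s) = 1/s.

25

G(s) has no factors of s in the denominator, so the system is type 0.
K_p = lim_{s→0} G(s) = K·8·20 / (2·11·19) = (80/209)·K.
e_ss = 1/(1 + K_p) = 209/2209 ⇒ 1 + (80/209)·K = 2209/209 ⇒ K = 25.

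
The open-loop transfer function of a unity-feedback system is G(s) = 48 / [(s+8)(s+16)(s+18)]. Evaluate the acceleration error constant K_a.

0

G(s) has no factors of s in the denominator, so the system is type 0.
K_a = lim_{s→0} s^2·G(s) = 0 (the extra factor of s kills the finite limit).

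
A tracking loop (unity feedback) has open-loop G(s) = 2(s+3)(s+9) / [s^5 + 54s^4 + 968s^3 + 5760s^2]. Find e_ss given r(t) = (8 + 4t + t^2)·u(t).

Lowest-order denominator term is 5760s^2, so the open loop has 2 poles at the origin → type 2 system. Taking each input component in turn:
  • 8: tracked with zero error.
  • 4t: tracked with zero error.
  • t^2: e_ss = 2/K_a with K_a=3/320 → 640/3.
Total e_ss = 640/3.

640/3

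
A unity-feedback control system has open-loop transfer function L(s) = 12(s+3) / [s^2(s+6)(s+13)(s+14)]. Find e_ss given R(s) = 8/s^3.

728/3

System type = 2 (two poles at s=0).
K_a = lim_{s→0} s^2·L(s) = 12·3 / (6·13·14) = 3/91.
r(t) = 4t^2 gives R(s) = 8/s^3.
e_ss = 8/K_a = 8/(3/91) = 728/3.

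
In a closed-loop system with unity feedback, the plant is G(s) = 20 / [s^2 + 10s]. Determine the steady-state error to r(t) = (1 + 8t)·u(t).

4

Lowest-order denominator term is 10s, so the open loop has 1 pole at the origin → type 1 system. Treating each term separately:
  • 1: tracked with zero error.
  • 8t: e_ss = 8/K_v with K_v=2 → 4.
Total e_ss = 4.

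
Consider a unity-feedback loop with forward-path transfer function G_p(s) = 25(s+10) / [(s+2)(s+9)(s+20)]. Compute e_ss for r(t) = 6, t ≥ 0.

No free integrators in G_p(s): this is a type 0 system.
K_p = lim_{s→0} G_p(s) = 25·10 / (2·9·20) = 25/36.
e_ss = 6/(1 + K_p) = 6/(61/36) = 216/61.

216/61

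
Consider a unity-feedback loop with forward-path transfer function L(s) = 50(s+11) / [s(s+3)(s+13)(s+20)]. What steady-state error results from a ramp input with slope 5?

78/11

The open loop has one pole at the origin → type 1 system.
K_v = lim_{s→0} s·L(s) = 50·11 / (3·13·20) = 55/78.
e_ss = 5/K_v = 5/(55/78) = 78/11.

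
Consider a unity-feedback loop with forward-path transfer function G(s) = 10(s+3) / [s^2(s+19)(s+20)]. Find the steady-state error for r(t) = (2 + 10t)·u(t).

G(s) has two factors of s in the denominator, so the system is type 2. Taking each input component in turn:
  • 2: tracked with zero error.
  • 10t: tracked with zero error.
Total e_ss = 0.

0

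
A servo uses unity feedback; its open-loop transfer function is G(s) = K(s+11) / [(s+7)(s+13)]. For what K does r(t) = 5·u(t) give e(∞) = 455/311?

The open loop has no poles at the origin → type 0 system.
K_p = lim_{s→0} G(s) = K·11 / (7·13) = (11/91)·K.
e_ss = 5/(1 + K_p) = 455/311 ⇒ 1 + (11/91)·K = 311/91 ⇒ K = 20.

20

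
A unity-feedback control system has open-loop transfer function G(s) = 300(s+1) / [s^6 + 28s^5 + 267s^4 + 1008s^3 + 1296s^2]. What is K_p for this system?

K_p = lim_{s→0} G(s); with 2 poles at the origin the limit diverges, so K_p = ∞.

infinity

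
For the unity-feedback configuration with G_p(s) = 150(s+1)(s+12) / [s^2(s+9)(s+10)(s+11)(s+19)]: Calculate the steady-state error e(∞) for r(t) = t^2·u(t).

20.9

Two free integrators in G_p(s): this is a type 2 system.
K_a = lim_{s→0} s^2·G_p(s) = 150·1·12 / (9·10·11·19) = 20/209.
r(t) = t^2 gives R(s) = 2/s^3.
e_ss = 2/K_a = 2/(20/209) = 20.9.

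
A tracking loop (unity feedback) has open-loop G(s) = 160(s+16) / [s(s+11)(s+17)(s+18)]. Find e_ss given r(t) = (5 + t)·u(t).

One free integrator in G(s): this is a type 1 system. By superposition:
  • 5: tracked with zero error.
  • t: e_ss = 1/K_v with K_v=1280/1683 → 1683/1280.
Total e_ss = 1683/1280.

1683/1280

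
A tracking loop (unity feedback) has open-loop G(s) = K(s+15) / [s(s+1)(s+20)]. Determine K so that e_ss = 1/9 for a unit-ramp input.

12

The open loop has one pole at the origin → type 1 system.
K_v = lim_{s→0} s·G(s) = K·15 / (1·20) = 0.75·K.
e_ss = 1/K_v = 1/9 ⇒ K_v = 9 ⇒ K = 9/0.75 = 12.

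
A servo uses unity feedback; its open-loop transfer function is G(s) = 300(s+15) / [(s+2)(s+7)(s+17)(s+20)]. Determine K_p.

225/238

No free integrators in G(s): this is a type 0 system.
K_p = lim_{s→0} G(s) = 300·15 / (2·7·17·20) = 225/238.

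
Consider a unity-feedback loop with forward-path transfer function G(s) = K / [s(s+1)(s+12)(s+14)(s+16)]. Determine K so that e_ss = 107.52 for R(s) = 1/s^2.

The open loop has one pole at the origin → type 1 system.
K_v = lim_{s→0} s·G(s) = K / (1·12·14·16) = (1/2688)·K.
e_ss = 1/K_v = 107.52 ⇒ K_v = 25/2688 ⇒ K = (25/2688)/(1/2688) = 25.

25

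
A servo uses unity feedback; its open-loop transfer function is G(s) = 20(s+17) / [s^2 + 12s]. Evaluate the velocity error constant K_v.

85/3

The denominator has no term below 12s — 1 pole at s=0, type 1.
K_v = lim_{s→0} s·G(s) = 20·17 / 12 = 85/3.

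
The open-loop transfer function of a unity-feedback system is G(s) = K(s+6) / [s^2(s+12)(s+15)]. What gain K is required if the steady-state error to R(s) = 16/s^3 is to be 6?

80

G(s) has two factors of s in the denominator, so the system is type 2.
K_a = lim_{s→0} s^2·G(s) = K·6 / (12·15) = (1/30)·K.
e_ss = 16/K_a = 6 ⇒ K_a = 8/3 ⇒ K = (8/3)/(1/30) = 80.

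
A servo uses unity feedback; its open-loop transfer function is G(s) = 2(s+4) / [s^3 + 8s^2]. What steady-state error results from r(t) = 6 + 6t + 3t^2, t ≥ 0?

The denominator has no term below 8s^2 — 2 poles at s=0, type 2. Treating each term separately:
  • 6: tracked with zero error.
  • 6t: tracked with zero error.
  • 3t^2: e_ss = 6/K_a with K_a=1 → 6.
Total e_ss = 6.

6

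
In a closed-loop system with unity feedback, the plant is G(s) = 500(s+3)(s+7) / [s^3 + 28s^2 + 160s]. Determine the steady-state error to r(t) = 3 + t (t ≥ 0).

8/525

Lowest-order denominator term is 160s, so the open loop has 1 pole at the origin → type 1 system. By superposition:
  • 3: tracked with zero error.
  • t: e_ss = 1/K_v with K_v=65.625 → 8/525.
Total e_ss = 8/525.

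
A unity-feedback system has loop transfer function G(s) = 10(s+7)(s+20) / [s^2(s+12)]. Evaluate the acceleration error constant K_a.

System type = 2 (two poles at s=0).
K_a = lim_{s→0} s^2·G(s) = 10·7·20 / (12) = 350/3.

350/3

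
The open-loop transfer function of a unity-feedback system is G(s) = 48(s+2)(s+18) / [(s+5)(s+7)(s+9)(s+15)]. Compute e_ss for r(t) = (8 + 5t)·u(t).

No free integrators in G(s): this is a type 0 system. By superposition:
  • 8: e_ss = 8/(1+K_p) with K_p=64/175 → 1400/239.
  • 5t: a type-0 system cannot track it, e_ss → ∞.
The unbounded component dominates.

infinity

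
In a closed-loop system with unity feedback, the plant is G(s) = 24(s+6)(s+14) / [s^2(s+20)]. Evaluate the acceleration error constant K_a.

The open loop has two poles at the origin → type 2 system.
K_a = lim_{s→0} s^2·G(s) = 24·6·14 / (20) = 100.8.

100.8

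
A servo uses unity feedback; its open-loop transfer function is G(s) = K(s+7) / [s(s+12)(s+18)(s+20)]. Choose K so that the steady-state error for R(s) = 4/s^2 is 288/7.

One free integrator in G(s): this is a type 1 system.
K_v = lim_{s→0} s·G(s) = K·7 / (12·18·20) = (7/4320)·K.
e_ss = 4/K_v = 288/7 ⇒ K_v = 7/72 ⇒ K = (7/72)/(7/4320) = 60.

60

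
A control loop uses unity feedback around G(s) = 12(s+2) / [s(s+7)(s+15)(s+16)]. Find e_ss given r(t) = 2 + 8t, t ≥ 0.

System type = 1 (one pole at s=0). Treating each term separately:
  • 2: tracked with zero error.
  • 8t: e_ss = 8/K_v with K_v=1/70 → 560.
Total e_ss = 560.

560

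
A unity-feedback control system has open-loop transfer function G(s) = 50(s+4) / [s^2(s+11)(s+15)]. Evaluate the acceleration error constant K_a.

40/33

Two free integrators in G(s): this is a type 2 system.
K_a = lim_{s→0} s^2·G(s) = 50·4 / (11·15) = 40/33.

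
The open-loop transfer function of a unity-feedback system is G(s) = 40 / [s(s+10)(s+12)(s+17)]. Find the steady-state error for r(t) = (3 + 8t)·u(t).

408

System type = 1 (one pole at s=0). By superposition:
  • 3: tracked with zero error.
  • 8t: e_ss = 8/K_v with K_v=1/51 → 408.
Total e_ss = 408.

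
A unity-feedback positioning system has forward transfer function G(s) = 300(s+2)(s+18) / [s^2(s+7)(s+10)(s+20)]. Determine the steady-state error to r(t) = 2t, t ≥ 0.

0

The open loop has two poles at the origin → type 2 system.
K_v = ∞ for a type-2 system; e_ss to a ramp is zero.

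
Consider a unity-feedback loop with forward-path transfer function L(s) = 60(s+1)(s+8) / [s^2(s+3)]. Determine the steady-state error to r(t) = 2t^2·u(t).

System type = 2 (two poles at s=0).
K_a = lim_{s→0} s^2·L(s) = 60·1·8 / (3) = 160.
r(t) = 2t^2 gives R(s) = 4/s^3.
e_ss = 4/K_a = 4/160 = 0.025.

0.025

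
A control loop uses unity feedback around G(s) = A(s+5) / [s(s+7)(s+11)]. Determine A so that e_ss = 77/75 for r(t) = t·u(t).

15

G(s) has one factor of s in the denominator, so the system is type 1.
K_v = lim_{s→0} s·G(s) = A·5 / (7·11) = (5/77)·A.
e_ss = 1/K_v = 77/75 ⇒ K_v = 75/77 ⇒ A = (75/77)/(5/77) = 15.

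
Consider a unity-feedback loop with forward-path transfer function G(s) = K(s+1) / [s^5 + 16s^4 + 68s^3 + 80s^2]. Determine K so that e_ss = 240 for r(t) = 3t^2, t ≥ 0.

2

Factoring s^2 from the denominator leaves a polynomial with constant term 80, so the system is type 2.
K_a = lim_{s→0} s^2·G(s) = K·1 / 80 = 0.0125·K.
e_ss = 6/K_a = 240 ⇒ K_a = 0.025 ⇒ K = 0.025/0.0125 = 2.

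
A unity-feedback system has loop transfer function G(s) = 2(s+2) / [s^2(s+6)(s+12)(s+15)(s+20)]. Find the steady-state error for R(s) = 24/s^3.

129600

The open loop has two poles at the origin → type 2 system.
K_a = lim_{s→0} s^2·G(s) = 2·2 / (6·12·15·20) = 1/5400.
r(t) = 12t^2 gives R(s) = 24/s^3.
e_ss = 24/K_a = 24/(1/5400) = 129600.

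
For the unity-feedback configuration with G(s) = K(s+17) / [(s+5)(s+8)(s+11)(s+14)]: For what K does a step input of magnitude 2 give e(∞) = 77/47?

80

No free integrators in G(s): this is a type 0 system.
K_p = lim_{s→0} G(s) = K·17 / (5·8·11·14) = (17/6160)·K.
e_ss = 2/(1 + K_p) = 77/47 ⇒ 1 + (17/6160)·K = 94/77 ⇒ K = 80.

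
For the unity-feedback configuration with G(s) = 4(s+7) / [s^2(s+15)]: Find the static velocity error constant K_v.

infinity

K_v = lim_{s→0} s·G(s); with 2 poles at the origin the limit diverges, so K_v = ∞.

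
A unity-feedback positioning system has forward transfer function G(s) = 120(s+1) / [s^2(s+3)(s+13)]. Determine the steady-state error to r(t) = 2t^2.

1.3

System type = 2 (two poles at s=0).
K_a = lim_{s→0} s^2·G(s) = 120·1 / (3·13) = 40/13.
r(t) = 2t^2 gives R(s) = 4/s^3.
e_ss = 4/K_a = 4/(40/13) = 1.3.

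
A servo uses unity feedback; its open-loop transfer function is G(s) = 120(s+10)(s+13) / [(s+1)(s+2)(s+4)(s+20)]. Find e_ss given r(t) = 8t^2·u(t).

infinity

No free integrators in G(s): this is a type 0 system.
For a type-0 system K_a = 0, so e_ss to a parabolic input is unbounded.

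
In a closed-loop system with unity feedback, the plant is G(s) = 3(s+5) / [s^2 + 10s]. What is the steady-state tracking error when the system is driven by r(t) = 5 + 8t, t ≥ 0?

16/3

Factoring s from the denominator leaves a polynomial with constant term 10, so the system is type 1. By superposition:
  • 5: tracked with zero error.
  • 8t: e_ss = 8/K_v with K_v=1.5 → 16/3.
Total e_ss = 16/3.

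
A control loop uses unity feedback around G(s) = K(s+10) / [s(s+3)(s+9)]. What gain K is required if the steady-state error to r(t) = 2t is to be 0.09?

60

The open loop has one pole at the origin → type 1 system.
K_v = lim_{s→0} s·G(s) = K·10 / (3·9) = (10/27)·K.
e_ss = 2/K_v = 0.09 ⇒ K_v = 200/9 ⇒ K = (200/9)/(10/27) = 60.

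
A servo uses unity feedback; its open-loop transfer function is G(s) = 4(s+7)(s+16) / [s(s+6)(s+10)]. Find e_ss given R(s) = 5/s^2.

System type = 1 (one pole at s=0).
K_v = lim_{s→0} s·G(s) = 4·7·16 / (6·10) = 112/15.
e_ss = 5/K_v = 5/(112/15) = 75/112.

75/112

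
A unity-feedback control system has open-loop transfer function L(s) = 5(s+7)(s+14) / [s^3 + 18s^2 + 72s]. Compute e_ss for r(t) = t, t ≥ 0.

36/245

Lowest-order denominator term is 72s, so the open loop has 1 pole at the origin → type 1 system.
K_v = lim_{s→0} s·L(s) = 5·7·14 / 72 = 245/36.
e_ss = 1/K_v = 1/(245/36) = 36/245.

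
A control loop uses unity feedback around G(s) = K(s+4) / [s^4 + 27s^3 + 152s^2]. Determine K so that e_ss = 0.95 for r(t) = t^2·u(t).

80

Lowest-order denominator term is 152s^2, so the open loop has 2 poles at the origin → type 2 system.
K_a = lim_{s→0} s^2·G(s) = K·4 / 152 = (1/38)·K.
e_ss = 2/K_a = 0.95 ⇒ K_a = 40/19 ⇒ K = (40/19)/(1/38) = 80.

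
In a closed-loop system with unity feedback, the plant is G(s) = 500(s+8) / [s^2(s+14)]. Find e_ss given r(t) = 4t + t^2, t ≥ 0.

0.007

The open loop has two poles at the origin → type 2 system. Treating each term separately:
  • 4t: tracked with zero error.
  • t^2: e_ss = 2/K_a with K_a=2000/7 → 0.007.
Total e_ss = 0.007.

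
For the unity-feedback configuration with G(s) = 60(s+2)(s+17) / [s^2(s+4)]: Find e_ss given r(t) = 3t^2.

1/85

Two free integrators in G(s): this is a type 2 system.
K_a = lim_{s→0} s^2·G(s) = 60·2·17 / (4) = 510.
r(t) = 3t^2 gives R(s) = 6/s^3.
e_ss = 6/K_a = 6/510 = 1/85.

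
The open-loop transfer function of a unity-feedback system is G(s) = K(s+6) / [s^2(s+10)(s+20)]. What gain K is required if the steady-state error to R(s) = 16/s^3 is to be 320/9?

The open loop has two poles at the origin → type 2 system.
K_a = lim_{s→0} s^2·G(s) = K·6 / (10·20) = 0.03·K.
e_ss = 16/K_a = 320/9 ⇒ K_a = 0.45 ⇒ K = 0.45/0.03 = 15.

15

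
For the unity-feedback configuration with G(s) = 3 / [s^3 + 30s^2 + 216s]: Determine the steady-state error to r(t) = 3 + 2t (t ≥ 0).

The denominator has no term below 216s — 1 pole at s=0, type 1. Taking each input component in turn:
  • 3: tracked with zero error.
  • 2t: e_ss = 2/K_v with K_v=1/72 → 144.
Total e_ss = 144.

144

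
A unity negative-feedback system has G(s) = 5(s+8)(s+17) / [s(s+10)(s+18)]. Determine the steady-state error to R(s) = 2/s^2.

9/17

System type = 1 (one pole at s=0).
K_v = lim_{s→0} s·G(s) = 5·8·17 / (10·18) = 34/9.
e_ss = 2/K_v = 2/(34/9) = 9/17.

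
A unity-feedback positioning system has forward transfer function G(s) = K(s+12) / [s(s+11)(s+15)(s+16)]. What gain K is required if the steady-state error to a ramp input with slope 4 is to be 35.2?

The open loop has one pole at the origin → type 1 system.
K_v = lim_{s→0} s·G(s) = K·12 / (11·15·16) = (1/220)·K.
e_ss = 4/K_v = 35.2 ⇒ K_v = 5/44 ⇒ K = (5/44)/(1/220) = 25.

25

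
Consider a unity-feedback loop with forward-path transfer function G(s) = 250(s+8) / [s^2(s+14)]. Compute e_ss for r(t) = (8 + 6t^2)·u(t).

0.084

Two free integrators in G(s): this is a type 2 system. By superposition:
  • 8: tracked with zero error.
  • 6t^2: e_ss = 12/K_a with K_a=1000/7 → 0.084.
Total e_ss = 0.084.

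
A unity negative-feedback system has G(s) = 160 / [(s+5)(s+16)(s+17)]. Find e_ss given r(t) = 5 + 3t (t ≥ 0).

No free integrators in G(s): this is a type 0 system. By superposition:
  • 5: e_ss = 5/(1+K_p) with K_p=2/17 → 85/19.
  • 3t: a type-0 system cannot track it, e_ss → ∞.
The unbounded component dominates.

infinity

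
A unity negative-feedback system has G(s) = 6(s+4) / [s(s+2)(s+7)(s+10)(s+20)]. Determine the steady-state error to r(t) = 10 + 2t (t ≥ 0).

700/3

G(s) has one factor of s in the denominator, so the system is type 1. By superposition:
  • 10: tracked with zero error.
  • 2t: e_ss = 2/K_v with K_v=3/350 → 700/3.
Total e_ss = 700/3.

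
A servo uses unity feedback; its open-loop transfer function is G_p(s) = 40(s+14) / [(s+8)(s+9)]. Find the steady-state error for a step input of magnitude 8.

The open loop has no poles at the origin → type 0 system.
K_p = lim_{s→0} G_p(s) = 40·14 / (8·9) = 70/9.
e_ss = 8/(1 + K_p) = 8/(79/9) = 72/79.

72/79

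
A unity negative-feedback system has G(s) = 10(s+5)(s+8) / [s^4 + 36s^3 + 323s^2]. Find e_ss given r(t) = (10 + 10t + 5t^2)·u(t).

8.075

The denominator has no term below 323s^2 — 2 poles at s=0, type 2. Taking each input component in turn:
  • 10: tracked with zero error.
  • 10t: tracked with zero error.
  • 5t^2: e_ss = 10/K_a with K_a=400/323 → 8.075.
Total e_ss = 8.075.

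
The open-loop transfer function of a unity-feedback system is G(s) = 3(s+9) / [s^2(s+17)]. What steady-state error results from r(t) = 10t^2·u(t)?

The open loop has two poles at the origin → type 2 system.
K_a = lim_{s→0} s^2·G(s) = 3·9 / (17) = 27/17.
r(t) = 10t^2 gives R(s) = 20/s^3.
e_ss = 20/K_a = 20/(27/17) = 340/27.

340/27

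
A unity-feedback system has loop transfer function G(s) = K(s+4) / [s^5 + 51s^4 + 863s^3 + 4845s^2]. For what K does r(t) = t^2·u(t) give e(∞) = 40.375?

60

Factoring s^2 from the denominator leaves a polynomial with constant term 4845, so the system is type 2.
K_a = lim_{s→0} s^2·G(s) = K·4 / 4845 = (4/4845)·K.
e_ss = 2/K_a = 40.375 ⇒ K_a = 16/323 ⇒ K = (16/323)/(4/4845) = 60.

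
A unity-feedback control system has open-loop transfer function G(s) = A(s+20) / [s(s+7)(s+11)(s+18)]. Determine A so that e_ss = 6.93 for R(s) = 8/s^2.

One free integrator in G(s): this is a type 1 system.
K_v = lim_{s→0} s·G(s) = A·20 / (7·11·18) = (10/693)·A.
e_ss = 8/K_v = 6.93 ⇒ K_v = 800/693 ⇒ A = (800/693)/(10/693) = 80.

80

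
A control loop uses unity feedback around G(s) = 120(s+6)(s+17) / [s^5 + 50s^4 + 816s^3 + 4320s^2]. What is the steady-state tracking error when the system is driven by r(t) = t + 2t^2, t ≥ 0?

The denominator has no term below 4320s^2 — 2 poles at s=0, type 2. Taking each input component in turn:
  • t: tracked with zero error.
  • 2t^2: e_ss = 4/K_a with K_a=17/6 → 24/17.
Total e_ss = 24/17.

24/17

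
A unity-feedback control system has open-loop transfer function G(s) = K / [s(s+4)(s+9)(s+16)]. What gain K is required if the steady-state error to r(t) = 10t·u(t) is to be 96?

60

System type = 1 (one pole at s=0).
K_v = lim_{s→0} s·G(s) = K / (4·9·16) = (1/576)·K.
e_ss = 10/K_v = 96 ⇒ K_v = 5/48 ⇒ K = (5/48)/(1/576) = 60.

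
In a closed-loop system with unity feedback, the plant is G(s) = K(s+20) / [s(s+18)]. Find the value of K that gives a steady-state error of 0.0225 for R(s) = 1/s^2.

One free integrator in G(s): this is a type 1 system.
K_v = lim_{s→0} s·G(s) = K·20 / (18) = (10/9)·K.
e_ss = 1/K_v = 0.0225 ⇒ K_v = 400/9 ⇒ K = (400/9)/(10/9) = 40.

40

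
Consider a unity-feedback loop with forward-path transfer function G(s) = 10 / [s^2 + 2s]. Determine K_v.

The denominator has no term below 2s — 1 pole at s=0, type 1.
K_v = lim_{s→0} s·G(s) = 10 / 2 = 5.

5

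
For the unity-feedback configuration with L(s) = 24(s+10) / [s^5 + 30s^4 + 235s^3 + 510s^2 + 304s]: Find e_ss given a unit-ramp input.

Factoring s from the denominator leaves a polynomial with constant term 304, so the system is type 1.
K_v = lim_{s→0} s·L(s) = 24·10 / 304 = 15/19.
e_ss = 1/K_v = 1/(15/19) = 19/15.

19/15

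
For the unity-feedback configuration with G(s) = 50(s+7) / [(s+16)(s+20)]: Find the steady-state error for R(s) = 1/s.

The open loop has no poles at the origin → type 0 system.
K_p = lim_{s→0} G(s) = 50·7 / (16·20) = 35/32.
e_ss = 1/(1 + K_p) = 1/(67/32) = 32/67.

32/67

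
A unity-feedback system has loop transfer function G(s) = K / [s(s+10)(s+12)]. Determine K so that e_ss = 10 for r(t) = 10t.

System type = 1 (one pole at s=0).
K_v = lim_{s→0} s·G(s) = K / (10·12) = (1/120)·K.
e_ss = 10/K_v = 10 ⇒ K_v = 1 ⇒ K = 1/(1/120) = 120.

120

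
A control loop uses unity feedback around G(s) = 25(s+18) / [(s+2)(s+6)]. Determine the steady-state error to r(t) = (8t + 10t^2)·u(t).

infinity

The open loop has no poles at the origin → type 0 system. Treating each term separately:
  • 8t: a type-0 system cannot track it, e_ss → ∞.
  • 10t^2: a type-0 system cannot track it, e_ss → ∞.
The unbounded component dominates.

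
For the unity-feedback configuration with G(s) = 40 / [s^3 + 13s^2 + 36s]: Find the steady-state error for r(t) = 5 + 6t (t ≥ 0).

5.4

The denominator has no term below 36s — 1 pole at s=0, type 1. By superposition:
  • 5: tracked with zero error.
  • 6t: e_ss = 6/K_v with K_v=10/9 → 5.4.
Total e_ss = 5.4.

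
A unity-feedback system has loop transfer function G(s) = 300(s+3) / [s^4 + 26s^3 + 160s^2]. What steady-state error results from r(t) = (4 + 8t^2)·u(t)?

Factoring s^2 from the denominator leaves a polynomial with constant term 160, so the system is type 2. Treating each term separately:
  • 4: tracked with zero error.
  • 8t^2: e_ss = 16/K_a with K_a=5.625 → 128/45.
Total e_ss = 128/45.

128/45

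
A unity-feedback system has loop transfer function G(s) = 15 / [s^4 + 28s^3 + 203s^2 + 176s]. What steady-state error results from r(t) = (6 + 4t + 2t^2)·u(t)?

infinity

Factoring s from the denominator leaves a polynomial with constant term 176, so the system is type 1. Treating each term separately:
  • 6: tracked with zero error.
  • 4t: e_ss = 4/K_v with K_v=15/176 → 704/15.
  • 2t^2: a type-1 system cannot track it, e_ss → ∞.
The unbounded component dominates.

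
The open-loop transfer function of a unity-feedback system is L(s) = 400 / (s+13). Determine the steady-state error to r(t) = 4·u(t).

System type = 0 (no poles at s=0).
K_p = lim_{s→0} L(s) = 400 / (13) = 400/13.
e_ss = 4/(1 + K_p) = 4/(413/13) = 52/413.

52/413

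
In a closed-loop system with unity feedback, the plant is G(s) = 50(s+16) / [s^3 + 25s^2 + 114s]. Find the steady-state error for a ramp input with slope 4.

Factoring s from the denominator leaves a polynomial with constant term 114, so the system is type 1.
K_v = lim_{s→0} s·G(s) = 50·16 / 114 = 400/57.
e_ss = 4/K_v = 4/(400/57) = 0.57.

0.57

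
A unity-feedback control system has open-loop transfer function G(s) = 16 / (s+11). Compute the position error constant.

G(s) has no factors of s in the denominator, so the system is type 0.
K_p = lim_{s→0} G(s) = 16 / (11) = 16/11.

16/11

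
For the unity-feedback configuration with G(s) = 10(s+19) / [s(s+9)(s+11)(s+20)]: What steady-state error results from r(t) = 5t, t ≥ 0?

990/19

System type = 1 (one pole at s=0).
K_v = lim_{s→0} s·G(s) = 10·19 / (9·11·20) = 19/198.
e_ss = 5/K_v = 5/(19/198) = 990/19.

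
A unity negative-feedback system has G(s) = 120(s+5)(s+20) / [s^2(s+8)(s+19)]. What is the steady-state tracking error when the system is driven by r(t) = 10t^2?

The open loop has two poles at the origin → type 2 system.
K_a = lim_{s→0} s^2·G(s) = 120·5·20 / (8·19) = 1500/19.
r(t) = 10t^2 gives R(s) = 20/s^3.
e_ss = 20/K_a = 20/(1500/19) = 19/75.

19/75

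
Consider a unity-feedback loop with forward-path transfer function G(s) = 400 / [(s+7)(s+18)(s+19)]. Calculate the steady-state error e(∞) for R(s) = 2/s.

2394/1397

G(s) has no factors of s in the denominator, so the system is type 0.
K_p = lim_{s→0} G(s) = 400 / (7·18·19) = 200/1197.
e_ss = 2/(1 + K_p) = 2/(1397/1197) = 2394/1397.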